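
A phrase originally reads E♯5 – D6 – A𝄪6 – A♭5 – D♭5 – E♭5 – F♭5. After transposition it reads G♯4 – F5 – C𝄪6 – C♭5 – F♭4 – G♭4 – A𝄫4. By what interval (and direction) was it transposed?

Take the first pair: E#5 → G#4. E to G spans 6 letter names, so the interval is some kind of sixth.
G#4 to E#5 is 9 semitones, which makes it a major sixth; the second version is lower, so the direction is down.
Checking another pair — Fb5 → Abb4 — gives the same interval.

down a major sixth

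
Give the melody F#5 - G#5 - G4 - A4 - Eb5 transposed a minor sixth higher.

D6 E6 Eb5 F5 Cb6

F#5 → D6
G#5 → E6
G4 → Eb5
A4 → F5
Eb5 → Cb6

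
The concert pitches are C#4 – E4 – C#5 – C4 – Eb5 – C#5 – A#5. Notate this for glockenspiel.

C#2 E2 C#3 C2 Eb3 C#3 A#3

The glockenspiel sounds a perfect fifteenth above written, so the written part must be a perfect fifteenth below concert — transpose each note down.
C#4 to C#2
E4 to E2
C#5 to C#3
C4 to C2
Eb5 to Eb3
C#5 to C#3
A#5 to A#3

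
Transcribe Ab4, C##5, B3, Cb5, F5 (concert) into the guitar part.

Ab5 C##6 B4 Cb6 F6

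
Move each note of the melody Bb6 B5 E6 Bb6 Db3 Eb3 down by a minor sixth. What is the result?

Bb6 gives D6
B5 gives D#5
E6 gives G#5
Bb6 gives D6
Db3 gives F2
Eb3 gives G2

D6 D#5 G#5 D6 F2 G2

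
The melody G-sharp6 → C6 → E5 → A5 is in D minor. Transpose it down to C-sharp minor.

From D down to C-sharp is a minor second; apply that to each pitch.
G#6 gives F##6
C6 gives B5
E5 gives D#5
A5 gives G#5

F##6 B5 D#5 G#5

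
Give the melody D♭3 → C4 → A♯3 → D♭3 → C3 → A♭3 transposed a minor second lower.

C3 B3 G##3 C3 B2 G3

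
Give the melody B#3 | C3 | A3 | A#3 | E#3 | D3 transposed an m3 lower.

A minor third down from B#3 gives G##3.
C3 down a minor third is A2.
A3 down a minor third is F#3.
A#3: a third down reaches F, and 3 semitones makes it F##3.
E#3: a third down reaches C, and 3 semitones makes it C##3.
A minor third down from D3 gives B2.

G##3 A2 F#3 F##3 C##3 B2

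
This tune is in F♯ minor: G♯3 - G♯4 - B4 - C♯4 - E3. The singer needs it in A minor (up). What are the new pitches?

B3 B4 D5 E4 G3

F♯ minor to A minor up is a minor third, so every note moves up by that interval.
G#3 gives B3
G#4 gives B4
B4 gives D5
C#4 gives E4
E3 gives G3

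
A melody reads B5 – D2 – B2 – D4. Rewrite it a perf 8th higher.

B6 D3 B3 D5

B5 to B6
D2 to D3
B2 to B3
D4 to D5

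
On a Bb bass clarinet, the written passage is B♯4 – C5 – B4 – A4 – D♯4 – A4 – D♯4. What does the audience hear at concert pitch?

The Bb bass clarinet sounds a major ninth below written, so transpose each written note down a major ninth.
B#4 -> A#3
C5 -> Bb3
B4 -> A3
A4 -> G3
D#4 -> C#3
A4 -> G3
D#4 -> C#3

A#3 Bb3 A3 G3 C#3 G3 C#3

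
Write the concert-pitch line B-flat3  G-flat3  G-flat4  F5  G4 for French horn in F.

F4 Db4 Db5 C6 D5

The French horn in F sounds a perfect fifth below written, so the written part must be a perfect fifth above concert — transpose each note up.
Bb3 becomes F4
Gb3 becomes Db4
Gb4 becomes Db5
F5 becomes C6
G4 becomes D5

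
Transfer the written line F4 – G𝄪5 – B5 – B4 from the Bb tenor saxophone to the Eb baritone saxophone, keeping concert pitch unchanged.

C5 D##6 F#6 F#5

First find concert pitch: the Bb tenor saxophone sounds a major ninth below written, so F4 G𝄪5 B5 B4 sounds Eb3 F##4 A4 A3.
Then write for Eb baritone saxophone: it sounds a major thirteenth below written, so the part must be a major thirteenth above concert.
Eb3 → C5
F##4 → D##6
A4 → F#6
A3 → F#5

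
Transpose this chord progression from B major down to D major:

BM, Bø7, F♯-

DM Dø7 A-

B major down to D major is a major sixth; each chord root moves by that interval while the quality stays the same.
BM: root B down a major sixth → D, giving DM.
Bø7: root B down a major sixth → D, giving Dø7.
F♯-: root F♯ down a major sixth → A, giving A-.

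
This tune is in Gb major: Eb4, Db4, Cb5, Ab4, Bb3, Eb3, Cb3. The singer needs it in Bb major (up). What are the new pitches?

G4 F4 Eb5 C5 D4 G3 Eb3

Gb major to Bb major up is a major third, so every note moves up by that interval.
Eb4 gives G4
Db4 gives F4
Cb5 gives Eb5
Ab4 gives C5
Bb3 gives D4
Eb3 gives G3
Cb3 gives Eb3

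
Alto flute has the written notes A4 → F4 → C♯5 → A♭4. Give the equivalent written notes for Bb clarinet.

F#4 D4 A#4 F4

First find concert pitch: the alto flute sounds a perfect fourth below written, so A4 F4 C♯5 A♭4 sounds E4 C4 G#4 Eb4.
Then write for Bb clarinet: it sounds a major second below written, so the part must be a major second above concert.
E4 → F#4
C4 → D4
G#4 → A#4
Eb4 → F4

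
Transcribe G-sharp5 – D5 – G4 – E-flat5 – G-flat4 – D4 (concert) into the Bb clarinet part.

A#5 E5 A4 F5 Ab4 E4

The Bb clarinet sounds a major second below written, so the written part must be a major second above concert — transpose each note up.
G#5 -> A#5
D5 -> E5
G4 -> A4
Eb5 -> F5
Gb4 -> Ab4
D4 -> E4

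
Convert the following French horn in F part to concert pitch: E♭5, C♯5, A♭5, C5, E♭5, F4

Ab4 F#4 Db5 F4 Ab4 Bb3

The French horn in F sounds a perfect fifth below written, so transpose each written note down a perfect fifth.
Eb5 becomes Ab4
C#5 becomes F#4
Ab5 becomes Db5
C5 becomes F4
Eb5 becomes Ab4
F4 becomes Bb3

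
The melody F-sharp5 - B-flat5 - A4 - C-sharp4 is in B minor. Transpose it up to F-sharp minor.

B minor to F-sharp minor up is a perfect fifth, so every note moves up by that interval.
F#5 gives C#6
Bb5 gives F6
A4 gives E5
C#4 gives G#4

C#6 F6 E5 G#4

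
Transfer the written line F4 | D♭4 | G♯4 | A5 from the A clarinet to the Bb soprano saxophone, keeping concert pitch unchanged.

E4 C4 F##4 G#5

First find concert pitch: the A clarinet sounds a minor third below written, so F4 D♭4 G♯4 A5 sounds D4 Bb3 E#4 F#5.
Then write for Bb soprano saxophone: it sounds a major second below written, so the part must be a major second above concert.
D4 → E4
Bb3 → C4
E#4 → F##4
F#5 → G#5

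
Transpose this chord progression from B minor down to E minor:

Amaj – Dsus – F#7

Dmaj Gsus B7

B minor down to E minor is a perfect fifth; each chord root moves by that interval while the quality stays the same.
Amaj: root A down a perfect fifth → D, giving Dmaj.
Dsus: root D down a perfect fifth → G, giving Gsus.
F#7: root F# down a perfect fifth → B, giving B7.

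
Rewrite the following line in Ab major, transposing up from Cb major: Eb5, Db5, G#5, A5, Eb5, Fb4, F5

C6 Bb5 E#6 F#6 C6 Db5 D6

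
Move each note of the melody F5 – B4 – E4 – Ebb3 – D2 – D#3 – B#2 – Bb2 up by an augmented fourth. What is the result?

B5 E#5 A#4 Ab3 G#2 G##3 E##3 E3

F5 becomes B5
B4 becomes E#5
E4 becomes A#4
Ebb3 becomes Ab3
D2 becomes G#2
D#3 becomes G##3
B#2 becomes E##3
Bb2 becomes E3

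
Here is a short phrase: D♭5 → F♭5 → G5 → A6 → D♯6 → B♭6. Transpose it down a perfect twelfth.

Db5 gives Gb3
Fb5 gives Bbb3
G5 gives C4
A6 gives D5
D#6 gives G#4
Bb6 gives Eb5

Gb3 Bbb3 C4 D5 G#4 Eb5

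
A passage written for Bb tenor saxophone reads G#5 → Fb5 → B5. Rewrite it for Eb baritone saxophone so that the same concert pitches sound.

First find concert pitch: the Bb tenor saxophone sounds a major ninth below written, so G#5 Fb5 B5 sounds F#4 Ebb4 A4.
Then write for Eb baritone saxophone: it sounds a major thirteenth below written, so the part must be a major thirteenth above concert.
F#4 → D#6
Ebb4 → Cb6
A4 → F#6

D#6 Cb6 F#6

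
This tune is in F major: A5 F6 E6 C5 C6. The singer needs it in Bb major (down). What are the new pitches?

D5 Bb5 A5 F4 F5

F major to Bb major down is a perfect fifth, so every note moves down by that interval.
A5 gives D5
F6 gives Bb5
E6 gives A5
C5 gives F4
C6 gives F5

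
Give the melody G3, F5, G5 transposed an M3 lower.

G3 -> Eb3
F5 -> Db5
G5 -> Eb5

Eb3 Db5 Eb5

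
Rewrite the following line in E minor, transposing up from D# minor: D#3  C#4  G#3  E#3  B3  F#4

From D# up to E is a minor second; apply that to each pitch.
D#3 → E3
C#4 → D4
G#3 → A3
E#3 → F#3
B3 → C4
F#4 → G4

E3 D4 A3 F#3 C4 G4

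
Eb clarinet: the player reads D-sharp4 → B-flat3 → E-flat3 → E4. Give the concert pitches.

F#4 Db4 Gb3 G4

The Eb clarinet sounds a minor third above written, so transpose each written note up a minor third.
D#4 gives F#4
Bb3 gives Db4
Eb3 gives Gb3
E4 gives G4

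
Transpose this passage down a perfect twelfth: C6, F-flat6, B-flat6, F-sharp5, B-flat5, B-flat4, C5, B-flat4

C6 -> F4
Fb6 -> Bbb4
Bb6 -> Eb5
F#5 -> B3
Bb5 -> Eb4
Bb4 -> Eb3
C5 -> F3
Bb4 -> Eb3

F4 Bbb4 Eb5 B3 Eb4 Eb3 F3 Eb3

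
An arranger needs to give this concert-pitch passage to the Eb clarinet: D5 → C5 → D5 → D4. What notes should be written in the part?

Written C4 sounds as Eb4 on the Eb clarinet, so concert pitches are written a minor third down.
D5 becomes B4
C5 becomes A4
D5 becomes B4
D4 becomes B3

B4 A4 B4 B3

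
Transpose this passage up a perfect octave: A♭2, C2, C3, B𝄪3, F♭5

Ab3 C3 C4 B##4 Fb6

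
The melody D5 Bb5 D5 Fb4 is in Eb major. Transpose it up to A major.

Eb major to A major up is an augmented fourth, so every note moves up by that interval.
D5 to G#5
Bb5 to E6
D5 to G#5
Fb4 to Bb4

G#5 E6 G#5 Bb4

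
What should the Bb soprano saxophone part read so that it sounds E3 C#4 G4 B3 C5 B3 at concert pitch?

F#3 D#4 A4 C#4 D5 C#4

The Bb soprano saxophone sounds a major second below written, so the written part must be a major second above concert — transpose each note up.
E3 → F#3
C#4 → D#4
G4 → A4
B3 → C#4
C5 → D5
B3 → C#4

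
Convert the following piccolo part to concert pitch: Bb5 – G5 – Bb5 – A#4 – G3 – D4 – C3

The piccolo sounds a perfect octave above written, so transpose each written note up a perfect octave.
Bb5 -> Bb6
G5 -> G6
Bb5 -> Bb6
A#4 -> A#5
G3 -> G4
D4 -> D5
C3 -> C4

Bb6 G6 Bb6 A#5 G4 D5 C4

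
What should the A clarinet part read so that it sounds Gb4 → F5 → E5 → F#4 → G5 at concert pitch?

The A clarinet sounds a minor third below written, so the written part must be a minor third above concert — transpose each note up.
Gb4 gives Bbb4
F5 gives Ab5
E5 gives G5
F#4 gives A4
G5 gives Bb5

Bbb4 Ab5 G5 A4 Bb5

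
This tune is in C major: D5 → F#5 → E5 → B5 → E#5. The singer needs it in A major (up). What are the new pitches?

C major to A major up is a major sixth, so every note moves up by that interval.
D5 gives B5
F#5 gives D#6
E5 gives C#6
B5 gives G#6
E#5 gives C##6

B5 D#6 C#6 G#6 C##6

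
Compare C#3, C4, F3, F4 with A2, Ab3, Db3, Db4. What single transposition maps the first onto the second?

From C#3 to A2 is 3 letter names — a third of some quality.
A2 to C#3 is 4 semitones, which makes it a major third; the second version is lower, so the direction is down.
Checking another pair — F4 → Db4 — gives the same interval.

down a major third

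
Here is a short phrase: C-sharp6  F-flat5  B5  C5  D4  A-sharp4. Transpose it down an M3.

A5 Dbb5 G5 Ab4 Bb3 F#4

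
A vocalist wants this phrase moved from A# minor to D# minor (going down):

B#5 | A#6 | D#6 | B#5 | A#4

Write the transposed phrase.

A# minor to D# minor down is a perfect fifth, so every note moves down by that interval.
B#5 -> E#5
A#6 -> D#6
D#6 -> G#5
B#5 -> E#5
A#4 -> D#4

E#5 D#6 G#5 E#5 D#4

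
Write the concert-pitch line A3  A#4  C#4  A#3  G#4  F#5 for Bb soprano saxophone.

Written C4 sounds as Bb3 on the Bb soprano saxophone, so concert pitches are written a major second up.
A3 → B3
A#4 → B#4
C#4 → D#4
A#3 → B#3
G#4 → A#4
F#5 → G#5

B3 B#4 D#4 B#3 A#4 G#5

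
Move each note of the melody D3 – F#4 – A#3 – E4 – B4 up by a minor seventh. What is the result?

D3: a seventh up reaches C, and 10 semitones makes it C4.
F#4 up a minor seventh is E5.
A minor seventh up from A#3 gives G#4.
E4: a seventh up reaches D, and 10 semitones makes it D5.
B4: a seventh up reaches A, and 10 semitones makes it A5.

C4 E5 G#4 D5 A5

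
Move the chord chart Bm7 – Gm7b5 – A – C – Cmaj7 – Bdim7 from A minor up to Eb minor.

Fm7 Dbm7b5 Eb Gb Gbmaj7 Fdim7

A minor up to Eb minor is a diminished fifth; each chord root moves by that interval while the quality stays the same.
Bm7: root B up a diminished fifth → F, giving Fm7.
Gm7b5: root G up a diminished fifth → Db, giving Dbm7b5.
A: root A up a diminished fifth → Eb, giving Eb.
C: root C up a diminished fifth → Gb, giving Gb.
Cmaj7: root C up a diminished fifth → Gb, giving Gbmaj7.
Bdim7: root B up a diminished fifth → F, giving Fdim7.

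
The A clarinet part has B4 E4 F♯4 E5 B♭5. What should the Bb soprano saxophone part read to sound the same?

First find concert pitch: the A clarinet sounds a minor third below written, so B4 E4 F♯4 E5 B♭5 sounds G#4 C#4 D#4 C#5 G5.
Then write for Bb soprano saxophone: it sounds a major second below written, so the part must be a major second above concert.
G#4 → A#4
C#4 → D#4
D#4 → E#4
C#5 → D#5
G5 → A5

A#4 D#4 E#4 D#5 A5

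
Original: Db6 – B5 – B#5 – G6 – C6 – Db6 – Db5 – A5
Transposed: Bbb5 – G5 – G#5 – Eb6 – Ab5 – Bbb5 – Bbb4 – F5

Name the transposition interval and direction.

down a major third

From Db6 to Bbb5 is 3 letter names — a third of some quality.
Bbb5 to Db6 is 4 semitones, which makes it a major third; the second version is lower, so the direction is down.
Checking another pair — A5 → F5 — gives the same interval.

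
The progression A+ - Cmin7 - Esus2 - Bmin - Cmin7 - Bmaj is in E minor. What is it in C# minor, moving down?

F#+ Amin7 C#sus2 G#min Amin7 G#maj

E minor down to C# minor is a minor third; each chord root moves by that interval while the quality stays the same.
A+: root A down a minor third → F#, giving F#+.
Cmin7: root C down a minor third → A, giving Amin7.
Esus2: root E down a minor third → C#, giving C#sus2.
Bmin: root B down a minor third → G#, giving G#min.
Cmin7: root C down a minor third → A, giving Amin7.
Bmaj: root B down a minor third → G#, giving G#maj.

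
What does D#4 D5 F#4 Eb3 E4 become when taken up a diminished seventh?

C5 Cb6 Eb5 Dbb4 Db5

D#4 to C5
D5 to Cb6
F#4 to Eb5
Eb3 to Dbb4
E4 to Db5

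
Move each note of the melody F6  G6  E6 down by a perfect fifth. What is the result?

F6 gives Bb5
G6 gives C6
E6 gives A5

Bb5 C6 A5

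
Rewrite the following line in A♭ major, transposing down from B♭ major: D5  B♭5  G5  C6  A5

B♭ major to A♭ major down is a major second, so every note moves down by that interval.
D5 -> C5
Bb5 -> Ab5
G5 -> F5
C6 -> Bb5
A5 -> G5

C5 Ab5 F5 Bb5 G5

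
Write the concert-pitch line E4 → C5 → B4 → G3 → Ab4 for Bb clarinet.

F#4 D5 C#5 A3 Bb4

Written C4 sounds as Bb3 on the Bb clarinet, so concert pitches are written a major second up.
E4 -> F#4
C5 -> D5
B4 -> C#5
G3 -> A3
Ab4 -> Bb4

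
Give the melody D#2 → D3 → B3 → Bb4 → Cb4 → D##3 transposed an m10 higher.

A minor tenth up from D#2 gives F#3.
A minor tenth up from D3 gives F4.
A minor tenth up from B3 gives D5.
Bb4 up a minor tenth is Db6.
Cb4: a tenth up reaches E, and 15 semitones makes it Ebb5.
A minor tenth up from D##3 gives F##4.

F#3 F4 D5 Db6 Ebb5 F##4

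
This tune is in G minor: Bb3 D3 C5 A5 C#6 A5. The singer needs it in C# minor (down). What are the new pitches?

E3 G#2 F#4 D#5 F##5 D#5

From G down to C# is a diminished fifth; apply that to each pitch.
Bb3 becomes E3
D3 becomes G#2
C5 becomes F#4
A5 becomes D#5
C#6 becomes F##5
A5 becomes D#5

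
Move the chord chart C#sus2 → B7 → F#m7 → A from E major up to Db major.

Bbsus2 Ab7 Ebm7 Gb

E major up to Db major is a diminished seventh; each chord root moves by that interval while the quality stays the same.
C#sus2: root C# up a diminished seventh → Bb, giving Bbsus2.
B7: root B up a diminished seventh → Ab, giving Ab7.
F#m7: root F# up a diminished seventh → Eb, giving Ebm7.
A: root A up a diminished seventh → Gb, giving Gb.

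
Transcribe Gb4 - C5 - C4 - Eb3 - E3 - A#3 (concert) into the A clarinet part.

Bbb4 Eb5 Eb4 Gb3 G3 C#4

Written C4 sounds as A3 on the A clarinet, so concert pitches are written a minor third up.
Gb4 gives Bbb4
C5 gives Eb5
C4 gives Eb4
Eb3 gives Gb3
E3 gives G3
A#3 gives C#4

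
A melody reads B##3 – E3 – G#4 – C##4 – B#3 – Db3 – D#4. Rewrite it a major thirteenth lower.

D##2 G1 B2 E#2 D#2 Fb1 F#2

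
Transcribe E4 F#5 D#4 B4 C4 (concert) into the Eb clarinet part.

C#4 D#5 B#3 G#4 A3

Written C4 sounds as Eb4 on the Eb clarinet, so concert pitches are written a minor third down.
E4 to C#4
F#5 to D#5
D#4 to B#3
B4 to G#4
C4 to A3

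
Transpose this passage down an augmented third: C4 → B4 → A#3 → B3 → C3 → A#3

C4: a third down reaches A, and 5 semitones makes it Abb3.
B4 down an augmented third is Gb4.
An augmented third down from A#3 gives F3.
B3 down an augmented third is Gb3.
C3: a third down reaches A, and 5 semitones makes it Abb2.
An augmented third down from A#3 gives F3.

Abb3 Gb4 F3 Gb3 Abb2 F3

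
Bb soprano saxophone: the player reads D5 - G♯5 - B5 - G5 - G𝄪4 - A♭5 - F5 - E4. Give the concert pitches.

C5 F#5 A5 F5 F##4 Gb5 Eb5 D4

Written C4 on the Bb soprano saxophone sounds as Bb3, a major second lower; apply that shift to every note.
D5 becomes C5
G#5 becomes F#5
B5 becomes A5
G5 becomes F5
G##4 becomes F##4
Ab5 becomes Gb5
F5 becomes Eb5
E4 becomes D4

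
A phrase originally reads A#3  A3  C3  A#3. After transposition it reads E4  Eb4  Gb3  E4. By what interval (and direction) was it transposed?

up a diminished fifth

From A#3 to E4 is 5 letter names — a fifth of some quality.
A#3 to E4 is 6 semitones, which makes it a diminished fifth; the second version is higher, so the direction is up.
Checking another pair — A#3 → E4 — gives the same interval.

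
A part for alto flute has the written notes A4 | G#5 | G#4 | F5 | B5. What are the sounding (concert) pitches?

E4 D#5 D#4 C5 F#5

The alto flute sounds a perfect fourth below written, so transpose each written note down a perfect fourth.
A4 becomes E4
G#5 becomes D#5
G#4 becomes D#4
F5 becomes C5
B5 becomes F#5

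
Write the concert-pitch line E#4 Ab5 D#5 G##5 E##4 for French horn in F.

B#4 Eb6 A#5 D##6 B##4

The French horn in F sounds a perfect fifth below written, so the written part must be a perfect fifth above concert — transpose each note up.
E#4 -> B#4
Ab5 -> Eb6
D#5 -> A#5
G##5 -> D##6
E##4 -> B##4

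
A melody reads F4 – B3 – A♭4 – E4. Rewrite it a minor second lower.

E4 A#3 G4 D#4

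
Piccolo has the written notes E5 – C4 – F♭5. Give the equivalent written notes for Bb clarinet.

F#6 D5 Gb6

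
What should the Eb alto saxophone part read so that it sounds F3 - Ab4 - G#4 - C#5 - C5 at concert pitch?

The Eb alto saxophone sounds a major sixth below written, so the written part must be a major sixth above concert — transpose each note up.
F3 gives D4
Ab4 gives F5
G#4 gives E#5
C#5 gives A#5
C5 gives A5

D4 F5 E#5 A#5 A5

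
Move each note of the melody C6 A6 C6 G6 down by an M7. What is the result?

A major seventh down from C6 gives Db5.
A major seventh down from A6 gives Bb5.
C6 down a major seventh is Db5.
A major seventh down from G6 gives Ab5.

Db5 Bb5 Db5 Ab5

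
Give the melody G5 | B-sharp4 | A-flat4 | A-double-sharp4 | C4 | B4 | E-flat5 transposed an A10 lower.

G5 → Ebb4
B#4 → G3
Ab4 → Fbb3
A##4 → F#3
C4 → Abb2
B4 → Gb3
Eb5 → Cbb4

Ebb4 G3 Fbb3 F#3 Abb2 Gb3 Cbb4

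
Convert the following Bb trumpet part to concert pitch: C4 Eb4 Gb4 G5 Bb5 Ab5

Bb3 Db4 Fb4 F5 Ab5 Gb5

Written C4 on the Bb trumpet sounds as Bb3, a major second lower; apply that shift to every note.
C4 → Bb3
Eb4 → Db4
Gb4 → Fb4
G5 → F5
Bb5 → Ab5
Ab5 → Gb5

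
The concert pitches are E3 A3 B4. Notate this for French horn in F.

B3 E4 F#5

Written C4 sounds as F3 on the French horn in F, so concert pitches are written a perfect fifth up.
E3 → B3
A3 → E4
B4 → F#5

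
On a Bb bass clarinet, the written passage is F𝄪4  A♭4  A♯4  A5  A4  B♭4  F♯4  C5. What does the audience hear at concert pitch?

The Bb bass clarinet sounds a major ninth below written, so transpose each written note down a major ninth.
F##4 to E#3
Ab4 to Gb3
A#4 to G#3
A5 to G4
A4 to G3
Bb4 to Ab3
F#4 to E3
C5 to Bb3

E#3 Gb3 G#3 G4 G3 Ab3 E3 Bb3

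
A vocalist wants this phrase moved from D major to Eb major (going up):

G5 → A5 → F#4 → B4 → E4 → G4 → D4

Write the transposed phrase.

Ab5 Bb5 G4 C5 F4 Ab4 Eb4

D major to Eb major up is a minor second, so every note moves up by that interval.
G5 gives Ab5
A5 gives Bb5
F#4 gives G4
B4 gives C5
E4 gives F4
G4 gives Ab4
D4 gives Eb4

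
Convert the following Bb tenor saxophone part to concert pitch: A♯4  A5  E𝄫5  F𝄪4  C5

G#3 G4 Dbb4 E#3 Bb3

The Bb tenor saxophone sounds a major ninth below written, so transpose each written note down a major ninth.
A#4 becomes G#3
A5 becomes G4
Ebb5 becomes Dbb4
F##4 becomes E#3
C5 becomes Bb3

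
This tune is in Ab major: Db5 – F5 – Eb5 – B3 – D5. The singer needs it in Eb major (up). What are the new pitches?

Ab major to Eb major up is a perfect fifth, so every note moves up by that interval.
Db5 gives Ab5
F5 gives C6
Eb5 gives Bb5
B3 gives F#4
D5 gives A5

Ab5 C6 Bb5 F#4 A5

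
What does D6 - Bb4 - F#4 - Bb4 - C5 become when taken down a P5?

G5 Eb4 B3 Eb4 F4

A perfect fifth down from D6 gives G5.
Bb4: a fifth down reaches E, and 7 semitones makes it Eb4.
F#4 down a perfect fifth is B3.
Bb4: a fifth down reaches E, and 7 semitones makes it Eb4.
C5 down a perfect fifth is F4.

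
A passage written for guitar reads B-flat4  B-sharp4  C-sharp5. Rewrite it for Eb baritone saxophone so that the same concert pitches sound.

First find concert pitch: the guitar sounds a perfect octave below written, so B-flat4 B-sharp4 C-sharp5 sounds Bb3 B#3 C#4.
Then write for Eb baritone saxophone: it sounds a major thirteenth below written, so the part must be a major thirteenth above concert.
Bb3 → G5
B#3 → G##5
C#4 → A#5

G5 G##5 A#5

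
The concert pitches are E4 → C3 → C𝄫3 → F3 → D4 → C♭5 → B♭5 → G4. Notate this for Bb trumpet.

F#4 D3 Dbb3 G3 E4 Db5 C6 A4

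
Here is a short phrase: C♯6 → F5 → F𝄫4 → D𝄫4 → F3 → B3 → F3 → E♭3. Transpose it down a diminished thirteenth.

E##4 A#3 Ab2 F2 A#1 D##2 A#1 G#1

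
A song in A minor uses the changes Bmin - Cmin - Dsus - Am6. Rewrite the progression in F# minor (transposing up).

G#min Amin Bsus F#m6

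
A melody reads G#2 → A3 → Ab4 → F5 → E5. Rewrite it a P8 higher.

G#3 A4 Ab5 F6 E6

G#2 up a perfect octave is G#3.
A3: an octave up reaches A, and 12 semitones makes it A4.
A perfect octave up from Ab4 gives Ab5.
F5 up a perfect octave is F6.
E5: an octave up reaches E, and 12 semitones makes it E6.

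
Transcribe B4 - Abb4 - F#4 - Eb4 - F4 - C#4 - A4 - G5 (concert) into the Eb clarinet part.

G#4 Fb4 D#4 C4 D4 A#3 F#4 E5

The Eb clarinet sounds a minor third above written, so the written part must be a minor third below concert — transpose each note down.
B4 -> G#4
Abb4 -> Fb4
F#4 -> D#4
Eb4 -> C4
F4 -> D4
C#4 -> A#3
A4 -> F#4
G5 -> E5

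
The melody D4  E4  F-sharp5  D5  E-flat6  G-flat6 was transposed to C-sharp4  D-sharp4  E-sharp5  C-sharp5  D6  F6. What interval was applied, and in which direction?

From D4 to C#4 is 2 letter names — a second of some quality.
C#4 to D4 is 1 semitone, which makes it a minor second; the second version is lower, so the direction is down.
Checking another pair — Gb6 → F6 — gives the same interval.

down a minor second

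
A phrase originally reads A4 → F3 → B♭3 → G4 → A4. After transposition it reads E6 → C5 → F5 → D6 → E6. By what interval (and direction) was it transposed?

up a perfect twelfth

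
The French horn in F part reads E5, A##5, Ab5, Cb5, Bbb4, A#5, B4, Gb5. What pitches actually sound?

A4 D##5 Db5 Fb4 Ebb4 D#5 E4 Cb5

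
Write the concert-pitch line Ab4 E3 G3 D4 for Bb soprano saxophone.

Bb4 F#3 A3 E4

Written C4 sounds as Bb3 on the Bb soprano saxophone, so concert pitches are written a major second up.
Ab4 → Bb4
E3 → F#3
G3 → A3
D4 → E4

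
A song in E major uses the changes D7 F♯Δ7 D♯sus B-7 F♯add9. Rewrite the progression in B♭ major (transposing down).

Ab7 CΔ7 Asus F-7 Cadd9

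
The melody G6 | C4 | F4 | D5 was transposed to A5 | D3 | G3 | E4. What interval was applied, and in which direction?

down a minor seventh

From G6 to A5 is 7 letter names — a seventh of some quality.
A5 to G6 is 10 semitones, which makes it a minor seventh; the second version is lower, so the direction is down.
Checking another pair — D5 → E4 — gives the same interval.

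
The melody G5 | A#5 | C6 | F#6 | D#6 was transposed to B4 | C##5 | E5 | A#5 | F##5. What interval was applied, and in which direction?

down a minor sixth

From G5 to B4 is 6 letter names — a sixth of some quality.
B4 to G5 is 8 semitones, which makes it a minor sixth; the second version is lower, so the direction is down.
Checking another pair — D#6 → F##5 — gives the same interval.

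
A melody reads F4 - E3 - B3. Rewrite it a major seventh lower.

Gb3 F2 C3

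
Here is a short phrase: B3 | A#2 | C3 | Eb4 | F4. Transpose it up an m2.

B3 gives C4
A#2 gives B2
C3 gives Db3
Eb4 gives Fb4
F4 gives Gb4

C4 B2 Db3 Fb4 Gb4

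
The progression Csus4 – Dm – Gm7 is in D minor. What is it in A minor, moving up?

Gsus4 Am Dm7

D minor up to A minor is a perfect fifth; each chord root moves by that interval while the quality stays the same.
Csus4: root C up a perfect fifth → G, giving Gsus4.
Dm: root D up a perfect fifth → A, giving Am.
Gm7: root G up a perfect fifth → D, giving Dm7.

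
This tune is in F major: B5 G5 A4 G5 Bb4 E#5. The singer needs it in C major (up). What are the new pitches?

F#6 D6 E5 D6 F5 B#5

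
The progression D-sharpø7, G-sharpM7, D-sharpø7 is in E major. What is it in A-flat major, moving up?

E major up to A-flat major is a diminished fourth; each chord root moves by that interval while the quality stays the same.
D-sharpø7: root D-sharp up a diminished fourth → G, giving Gø7.
G-sharpM7: root G-sharp up a diminished fourth → C, giving CM7.
D-sharpø7: root D-sharp up a diminished fourth → G, giving Gø7.

Gø7 CM7 Gø7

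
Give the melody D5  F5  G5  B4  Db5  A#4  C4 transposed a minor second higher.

Eb5 Gb5 Ab5 C5 Ebb5 B4 Db4

D5: a second up reaches E, and 1 semitone makes it Eb5.
A minor second up from F5 gives Gb5.
G5 up a minor second is Ab5.
B4: a second up reaches C, and 1 semitone makes it C5.
A minor second up from Db5 gives Ebb5.
A minor second up from A#4 gives B4.
C4: a second up reaches D, and 1 semitone makes it Db4.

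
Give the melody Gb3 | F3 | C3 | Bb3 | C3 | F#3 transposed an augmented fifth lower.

Gb3 gives Cbb3
F3 gives Bbb2
C3 gives Fb2
Bb3 gives Ebb3
C3 gives Fb2
F#3 gives Bb2

Cbb3 Bbb2 Fb2 Ebb3 Fb2 Bb2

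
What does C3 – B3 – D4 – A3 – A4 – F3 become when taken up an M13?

A4 G#5 B5 F#5 F#6 D5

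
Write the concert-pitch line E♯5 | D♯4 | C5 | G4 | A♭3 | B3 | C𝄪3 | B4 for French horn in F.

B#5 A#4 G5 D5 Eb4 F#4 G##3 F#5

The French horn in F sounds a perfect fifth below written, so the written part must be a perfect fifth above concert — transpose each note up.
E#5 → B#5
D#4 → A#4
C5 → G5
G4 → D5
Ab3 → Eb4
B3 → F#4
C##3 → G##3
B4 → F#5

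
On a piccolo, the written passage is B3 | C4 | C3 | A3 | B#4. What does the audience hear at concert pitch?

B4 C5 C4 A4 B#5

The piccolo sounds a perfect octave above written, so transpose each written note up a perfect octave.
B3 → B4
C4 → C5
C3 → C4
A3 → A4
B#4 → B#5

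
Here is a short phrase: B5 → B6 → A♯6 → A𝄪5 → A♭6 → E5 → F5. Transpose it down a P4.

B5 -> F#5
B6 -> F#6
A#6 -> E#6
A##5 -> E##5
Ab6 -> Eb6
E5 -> B4
F5 -> C5

F#5 F#6 E#6 E##5 Eb6 B4 C5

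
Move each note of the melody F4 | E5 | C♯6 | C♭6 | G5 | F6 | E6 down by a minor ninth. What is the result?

E3 D#4 B#4 Bb4 F#4 E5 D#5

A minor ninth down from F4 gives E3.
E5: a ninth down reaches D, and 13 semitones makes it D#4.
A minor ninth down from C#6 gives B#4.
A minor ninth down from Cb6 gives Bb4.
G5: a ninth down reaches F, and 13 semitones makes it F#4.
A minor ninth down from F6 gives E5.
E6: a ninth down reaches D, and 13 semitones makes it D#5.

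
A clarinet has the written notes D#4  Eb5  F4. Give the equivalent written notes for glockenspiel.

First find concert pitch: the A clarinet sounds a minor third below written, so D#4 Eb5 F4 sounds B#3 C5 D4.
Then write for glockenspiel: it sounds a perfect fifteenth above written, so the part must be a perfect fifteenth below concert.
B#3 → B#1
C5 → C3
D4 → D2

B#1 C3 D2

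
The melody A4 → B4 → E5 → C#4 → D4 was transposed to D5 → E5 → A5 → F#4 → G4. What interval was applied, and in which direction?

up a perfect fourth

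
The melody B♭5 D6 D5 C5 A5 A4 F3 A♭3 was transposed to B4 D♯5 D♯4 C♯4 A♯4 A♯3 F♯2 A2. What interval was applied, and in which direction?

From Bb5 to B4 is 8 letter names — an octave of some quality.
B4 to Bb5 is 11 semitones, which makes it a diminished octave; the second version is lower, so the direction is down.
Checking another pair — Ab3 → A2 — gives the same interval.

down a diminished octave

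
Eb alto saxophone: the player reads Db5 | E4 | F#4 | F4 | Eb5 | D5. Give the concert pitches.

Written C4 on the Eb alto saxophone sounds as Eb3, a major sixth lower; apply that shift to every note.
Db5 → Fb4
E4 → G3
F#4 → A3
F4 → Ab3
Eb5 → Gb4
D5 → F4

Fb4 G3 A3 Ab3 Gb4 F4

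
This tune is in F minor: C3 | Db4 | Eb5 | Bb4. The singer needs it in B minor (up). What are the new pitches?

F#3 G4 A5 E5

From F up to B is an augmented fourth; apply that to each pitch.
C3 gives F#3
Db4 gives G4
Eb5 gives A5
Bb4 gives E5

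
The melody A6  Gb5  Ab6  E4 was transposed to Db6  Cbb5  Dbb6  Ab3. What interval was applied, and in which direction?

From A6 to Db6 is 5 letter names — a fifth of some quality.
Db6 to A6 is 8 semitones, which makes it an augmented fifth; the second version is lower, so the direction is down.
Checking another pair — E4 → Ab3 — gives the same interval.

down an augmented fifth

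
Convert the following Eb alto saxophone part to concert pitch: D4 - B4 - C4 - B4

F3 D4 Eb3 D4

Written C4 on the Eb alto saxophone sounds as Eb3, a major sixth lower; apply that shift to every note.
D4 becomes F3
B4 becomes D4
C4 becomes Eb3
B4 becomes D4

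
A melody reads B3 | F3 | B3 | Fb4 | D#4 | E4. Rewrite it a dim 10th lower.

B3 → G##2
F3 → D#2
B3 → G##2
Fb4 → D3
D#4 → B##2
E4 → C##3

G##2 D#2 G##2 D3 B##2 C##3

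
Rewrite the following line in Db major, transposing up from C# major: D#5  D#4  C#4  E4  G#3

From C# up to Db is a diminished second; apply that to each pitch.
D#5 becomes Eb5
D#4 becomes Eb4
C#4 becomes Db4
E4 becomes Fb4
G#3 becomes Ab3

Eb5 Eb4 Db4 Fb4 Ab3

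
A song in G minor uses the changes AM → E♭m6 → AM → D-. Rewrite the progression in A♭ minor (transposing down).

BbM Fbm6 BbM Eb-

G minor down to A♭ minor is a major seventh; each chord root moves by that interval while the quality stays the same.
AM: root A down a major seventh → Bb, giving BbM.
E♭m6: root E♭ down a major seventh → Fb, giving Fbm6.
AM: root A down a major seventh → Bb, giving BbM.
D-: root D down a major seventh → Eb, giving Eb-.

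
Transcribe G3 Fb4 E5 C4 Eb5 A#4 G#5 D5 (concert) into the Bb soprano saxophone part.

Written C4 sounds as Bb3 on the Bb soprano saxophone, so concert pitches are written a major second up.
G3 gives A3
Fb4 gives Gb4
E5 gives F#5
C4 gives D4
Eb5 gives F5
A#4 gives B#4
G#5 gives A#5
D5 gives E5

A3 Gb4 F#5 D4 F5 B#4 A#5 E5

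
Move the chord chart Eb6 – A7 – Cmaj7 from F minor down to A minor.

F minor down to A minor is a minor sixth; each chord root moves by that interval while the quality stays the same.
Eb6: root Eb down a minor sixth → G, giving G6.
A7: root A down a minor sixth → C#, giving C#7.
Cmaj7: root C down a minor sixth → E, giving Emaj7.

G6 C#7 Emaj7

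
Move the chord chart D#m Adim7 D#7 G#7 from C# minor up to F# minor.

C# minor up to F# minor is a perfect fourth; each chord root moves by that interval while the quality stays the same.
D#m: root D# up a perfect fourth → G#, giving G#m.
Adim7: root A up a perfect fourth → D, giving Ddim7.
D#7: root D# up a perfect fourth → G#, giving G#7.
G#7: root G# up a perfect fourth → C#, giving C#7.

G#m Ddim7 G#7 C#7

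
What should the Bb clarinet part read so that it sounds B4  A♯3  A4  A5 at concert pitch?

C#5 B#3 B4 B5

Written C4 sounds as Bb3 on the Bb clarinet, so concert pitches are written a major second up.
B4 gives C#5
A#3 gives B#3
A4 gives B4
A5 gives B5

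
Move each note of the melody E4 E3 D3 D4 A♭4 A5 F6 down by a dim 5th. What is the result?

A diminished fifth down from E4 gives A#3.
E3 down a diminished fifth is A#2.
D3: a fifth down reaches G, and 6 semitones makes it G#2.
D4: a fifth down reaches G, and 6 semitones makes it G#3.
Ab4 down a diminished fifth is D4.
A5: a fifth down reaches D, and 6 semitones makes it D#5.
F6: a fifth down reaches B, and 6 semitones makes it B5.

A#3 A#2 G#2 G#3 D4 D#5 B5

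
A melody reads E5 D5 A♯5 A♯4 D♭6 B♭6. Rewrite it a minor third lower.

E5 to C#5
D5 to B4
A#5 to F##5
A#4 to F##4
Db6 to Bb5
Bb6 to G6

C#5 B4 F##5 F##4 Bb5 G6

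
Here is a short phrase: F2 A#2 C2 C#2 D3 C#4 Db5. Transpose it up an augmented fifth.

F2 → C#3
A#2 → E##3
C2 → G#2
C#2 → G##2
D3 → A#3
C#4 → G##4
Db5 → A5

C#3 E##3 G#2 G##2 A#3 G##4 A5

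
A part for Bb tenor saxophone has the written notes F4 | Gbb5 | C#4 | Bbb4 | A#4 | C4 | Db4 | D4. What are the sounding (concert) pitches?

Eb3 Fbb4 B2 Abb3 G#3 Bb2 Cb3 C3

The Bb tenor saxophone sounds a major ninth below written, so transpose each written note down a major ninth.
F4 → Eb3
Gbb5 → Fbb4
C#4 → B2
Bbb4 → Abb3
A#4 → G#3
C4 → Bb2
Db4 → Cb3
D4 → C3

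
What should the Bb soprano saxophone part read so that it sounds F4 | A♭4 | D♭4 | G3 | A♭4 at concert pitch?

G4 Bb4 Eb4 A3 Bb4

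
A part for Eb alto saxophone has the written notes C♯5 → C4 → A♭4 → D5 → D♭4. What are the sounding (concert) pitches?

E4 Eb3 Cb4 F4 Fb3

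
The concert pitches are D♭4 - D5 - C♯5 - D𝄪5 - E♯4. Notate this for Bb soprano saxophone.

The Bb soprano saxophone sounds a major second below written, so the written part must be a major second above concert — transpose each note up.
Db4 becomes Eb4
D5 becomes E5
C#5 becomes D#5
D##5 becomes E##5
E#4 becomes F##4

Eb4 E5 D#5 E##5 F##4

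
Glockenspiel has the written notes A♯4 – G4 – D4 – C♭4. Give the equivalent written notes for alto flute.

D#7 C7 G6 Fb6

First find concert pitch: the glockenspiel sounds a perfect fifteenth above written, so A♯4 G4 D4 C♭4 sounds A#6 G6 D6 Cb6.
Then write for alto flute: it sounds a perfect fourth below written, so the part must be a perfect fourth above concert.
A#6 → D#7
G6 → C7
D6 → G6
Cb6 → Fb6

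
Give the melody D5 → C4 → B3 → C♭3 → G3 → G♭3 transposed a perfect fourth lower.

A4 G3 F#3 Gb2 D3 Db3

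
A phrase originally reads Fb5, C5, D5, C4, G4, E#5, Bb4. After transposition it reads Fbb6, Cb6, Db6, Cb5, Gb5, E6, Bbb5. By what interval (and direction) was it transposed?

up a diminished octave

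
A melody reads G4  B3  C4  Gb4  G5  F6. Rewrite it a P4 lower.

G4 -> D4
B3 -> F#3
C4 -> G3
Gb4 -> Db4
G5 -> D5
F6 -> C6

D4 F#3 G3 Db4 D5 C6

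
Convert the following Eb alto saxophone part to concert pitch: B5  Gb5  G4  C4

D5 Bbb4 Bb3 Eb3

The Eb alto saxophone sounds a major sixth below written, so transpose each written note down a major sixth.
B5 to D5
Gb5 to Bbb4
G4 to Bb3
C4 to Eb3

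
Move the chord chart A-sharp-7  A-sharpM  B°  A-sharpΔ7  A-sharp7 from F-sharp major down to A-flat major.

C-7 CM Db° CΔ7 C7

F-sharp major down to A-flat major is an augmented sixth; each chord root moves by that interval while the quality stays the same.
A-sharp-7: root A-sharp down an augmented sixth → C, giving C-7.
A-sharpM: root A-sharp down an augmented sixth → C, giving CM.
B°: root B down an augmented sixth → Db, giving Db°.
A-sharpΔ7: root A-sharp down an augmented sixth → C, giving CΔ7.
A-sharp7: root A-sharp down an augmented sixth → C, giving C7.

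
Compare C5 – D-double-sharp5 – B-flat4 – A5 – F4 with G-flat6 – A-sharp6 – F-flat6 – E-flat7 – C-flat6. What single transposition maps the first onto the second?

up a diminished twelfth

Take the first pair: C5 → Gb6. C to G spans 12 letter names, so the interval is some kind of twelfth.
C5 to Gb6 is 18 semitones, which makes it a diminished twelfth; the second version is higher, so the direction is up.
Checking another pair — F4 → Cb6 — gives the same interval.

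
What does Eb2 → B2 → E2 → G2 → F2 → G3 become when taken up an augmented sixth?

C#3 G##3 C##3 E#3 D#3 E#4

Eb2 becomes C#3
B2 becomes G##3
E2 becomes C##3
G2 becomes E#3
F2 becomes D#3
G3 becomes E#4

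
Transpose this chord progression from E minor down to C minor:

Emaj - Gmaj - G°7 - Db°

Cmaj Ebmaj Eb°7 Bbb°

E minor down to C minor is a major third; each chord root moves by that interval while the quality stays the same.
Emaj: root E down a major third → C, giving Cmaj.
Gmaj: root G down a major third → Eb, giving Ebmaj.
G°7: root G down a major third → Eb, giving Eb°7.
Db°: root Db down a major third → Bbb, giving Bbb°.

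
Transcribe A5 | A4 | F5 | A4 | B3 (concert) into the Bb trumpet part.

Written C4 sounds as Bb3 on the Bb trumpet, so concert pitches are written a major second up.
A5 -> B5
A4 -> B4
F5 -> G5
A4 -> B4
B3 -> C#4

B5 B4 G5 B4 C#4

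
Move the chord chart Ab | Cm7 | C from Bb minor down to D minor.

Bb minor down to D minor is a minor sixth; each chord root moves by that interval while the quality stays the same.
Ab: root Ab down a minor sixth → C, giving C.
Cm7: root C down a minor sixth → E, giving Em7.
C: root C down a minor sixth → E, giving E.

C Em7 E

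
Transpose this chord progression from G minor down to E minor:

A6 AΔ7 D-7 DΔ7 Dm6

G minor down to E minor is a minor third; each chord root moves by that interval while the quality stays the same.
A6: root A down a minor third → F#, giving F#6.
AΔ7: root A down a minor third → F#, giving F#Δ7.
D-7: root D down a minor third → B, giving B-7.
DΔ7: root D down a minor third → B, giving BΔ7.
Dm6: root D down a minor third → B, giving Bm6.

F#6 F#Δ7 B-7 BΔ7 Bm6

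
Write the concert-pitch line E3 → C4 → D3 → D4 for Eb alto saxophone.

Written C4 sounds as Eb3 on the Eb alto saxophone, so concert pitches are written a major sixth up.
E3 to C#4
C4 to A4
D3 to B3
D4 to B4

C#4 A4 B3 B4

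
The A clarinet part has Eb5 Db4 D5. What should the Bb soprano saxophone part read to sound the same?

D5 C4 C#5

First find concert pitch: the A clarinet sounds a minor third below written, so Eb5 Db4 D5 sounds C5 Bb3 B4.
Then write for Bb soprano saxophone: it sounds a major second below written, so the part must be a major second above concert.
C5 → D5
Bb3 → C4
B4 → C#5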